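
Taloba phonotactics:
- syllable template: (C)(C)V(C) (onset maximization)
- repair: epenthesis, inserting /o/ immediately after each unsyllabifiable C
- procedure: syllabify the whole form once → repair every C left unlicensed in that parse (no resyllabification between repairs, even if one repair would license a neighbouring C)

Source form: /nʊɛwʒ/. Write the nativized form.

Under (C)(C)V(C), the unsyllabifiable consonants are /ʒ/ (at most one coda consonant is licensed; onsets may contain at most 2 consonants).
Each unlicensed consonant becomes the onset of a new syllable: /ʒ/ → /ʒo/.

nʊɛwʒo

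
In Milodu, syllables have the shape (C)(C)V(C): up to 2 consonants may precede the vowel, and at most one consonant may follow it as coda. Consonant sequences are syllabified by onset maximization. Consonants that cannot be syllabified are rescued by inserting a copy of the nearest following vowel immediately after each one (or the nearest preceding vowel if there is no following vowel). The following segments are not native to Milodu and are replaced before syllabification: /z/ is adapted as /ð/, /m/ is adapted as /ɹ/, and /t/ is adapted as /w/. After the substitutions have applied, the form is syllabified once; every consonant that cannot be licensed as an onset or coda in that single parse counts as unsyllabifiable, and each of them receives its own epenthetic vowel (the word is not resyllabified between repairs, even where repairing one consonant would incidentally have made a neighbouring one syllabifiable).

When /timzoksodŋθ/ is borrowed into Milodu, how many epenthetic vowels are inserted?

2

After substitution the input is /wiɹðoksodŋθ/.
The unsyllabifiable consonants are /ŋ/, /θ/; each receives one epenthetic vowel.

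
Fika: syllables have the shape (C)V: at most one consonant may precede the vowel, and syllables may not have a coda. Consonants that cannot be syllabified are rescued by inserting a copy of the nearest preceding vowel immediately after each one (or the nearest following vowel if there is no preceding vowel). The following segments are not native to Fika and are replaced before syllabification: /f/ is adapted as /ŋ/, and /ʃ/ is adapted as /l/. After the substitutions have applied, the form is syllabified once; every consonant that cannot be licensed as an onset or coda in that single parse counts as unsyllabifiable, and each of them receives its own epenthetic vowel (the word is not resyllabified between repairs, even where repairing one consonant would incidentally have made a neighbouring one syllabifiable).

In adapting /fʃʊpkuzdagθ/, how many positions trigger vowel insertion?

5

After substitution the input is /ŋlʊpkuzdagθ/.
The unsyllabifiable consonants are /ŋ/, /p/, /z/, /g/, /θ/; each receives one epenthetic vowel.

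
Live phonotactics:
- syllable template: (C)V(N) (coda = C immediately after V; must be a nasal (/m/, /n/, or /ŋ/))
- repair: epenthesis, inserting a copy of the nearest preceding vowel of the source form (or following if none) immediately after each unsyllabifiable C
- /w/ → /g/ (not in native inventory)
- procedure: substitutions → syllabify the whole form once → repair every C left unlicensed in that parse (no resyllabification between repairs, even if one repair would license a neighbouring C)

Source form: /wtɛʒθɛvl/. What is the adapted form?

Substitution: /w/ → /g/, giving /gtɛʒθɛvl/.
The consonants /g/, /ʒ/, /v/, /l/ cannot be parsed into a legal (C)V(N) syllable (only a nasal (/m/, /n/, or /ŋ/) is licensed in coda position; onsets are limited to one consonant).
Each unlicensed consonant becomes the onset of a new syllable: /g/ → /gɛ/, /ʒ/ → /ʒɛ/, /v/ → /vɛ/, /l/ → /lɛ/.

gɛtɛʒɛθɛvɛlɛ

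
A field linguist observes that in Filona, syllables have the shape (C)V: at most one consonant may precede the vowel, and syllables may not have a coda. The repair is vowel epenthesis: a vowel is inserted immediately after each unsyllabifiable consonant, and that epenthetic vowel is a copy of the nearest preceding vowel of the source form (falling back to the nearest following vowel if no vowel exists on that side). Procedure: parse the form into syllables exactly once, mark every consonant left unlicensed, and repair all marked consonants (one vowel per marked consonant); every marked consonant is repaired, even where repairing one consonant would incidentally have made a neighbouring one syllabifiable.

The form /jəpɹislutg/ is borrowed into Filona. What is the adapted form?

jəpəɹisilutugu

The consonants /p/, /s/, /t/, /g/ cannot be parsed into a legal (C)V syllable (no codas are permitted; onsets are limited to one consonant).
Inserting the epenthetic vowel yields /p/ → /pə/, /s/ → /si/, /t/ → /tu/, /g/ → /gu/.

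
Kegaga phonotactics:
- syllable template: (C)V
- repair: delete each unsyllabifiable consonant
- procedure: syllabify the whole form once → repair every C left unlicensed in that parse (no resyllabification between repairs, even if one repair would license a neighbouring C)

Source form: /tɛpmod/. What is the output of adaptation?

Under (C)V, the unsyllabifiable consonants are /p/, /d/ (no codas are permitted; onsets are limited to one consonant).
Deletion applies to /p/, /d/.

tɛmo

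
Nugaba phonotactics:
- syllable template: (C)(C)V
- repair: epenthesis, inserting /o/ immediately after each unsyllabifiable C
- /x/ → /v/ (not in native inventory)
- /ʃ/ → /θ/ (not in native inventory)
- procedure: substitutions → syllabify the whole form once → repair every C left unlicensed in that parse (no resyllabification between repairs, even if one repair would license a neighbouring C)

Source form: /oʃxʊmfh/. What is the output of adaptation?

oθvʊmofoho

Substitution: /ʃ/ → /θ/, /x/ → /v/, giving /oθvʊmfh/.
Under (C)(C)V, the unsyllabifiable consonants are /m/, /f/, /h/ (no codas are permitted; onsets may contain at most 2 consonants).
Inserting the epenthetic vowel yields /m/ → /mo/, /f/ → /fo/, /h/ → /ho/.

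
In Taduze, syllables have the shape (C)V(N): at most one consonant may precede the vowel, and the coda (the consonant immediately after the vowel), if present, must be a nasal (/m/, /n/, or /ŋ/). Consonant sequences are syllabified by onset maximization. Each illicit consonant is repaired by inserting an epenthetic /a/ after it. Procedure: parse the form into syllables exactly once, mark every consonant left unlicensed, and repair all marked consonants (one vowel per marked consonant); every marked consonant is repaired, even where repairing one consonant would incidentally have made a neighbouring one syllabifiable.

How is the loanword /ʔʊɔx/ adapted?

The consonants /x/ cannot be parsed into a legal (C)V(N) syllable (only a nasal (/m/, /n/, or /ŋ/) is licensed in coda position; onsets are limited to one consonant).
Inserting the epenthetic vowel yields /x/ → /xa/.

ʔʊɔxa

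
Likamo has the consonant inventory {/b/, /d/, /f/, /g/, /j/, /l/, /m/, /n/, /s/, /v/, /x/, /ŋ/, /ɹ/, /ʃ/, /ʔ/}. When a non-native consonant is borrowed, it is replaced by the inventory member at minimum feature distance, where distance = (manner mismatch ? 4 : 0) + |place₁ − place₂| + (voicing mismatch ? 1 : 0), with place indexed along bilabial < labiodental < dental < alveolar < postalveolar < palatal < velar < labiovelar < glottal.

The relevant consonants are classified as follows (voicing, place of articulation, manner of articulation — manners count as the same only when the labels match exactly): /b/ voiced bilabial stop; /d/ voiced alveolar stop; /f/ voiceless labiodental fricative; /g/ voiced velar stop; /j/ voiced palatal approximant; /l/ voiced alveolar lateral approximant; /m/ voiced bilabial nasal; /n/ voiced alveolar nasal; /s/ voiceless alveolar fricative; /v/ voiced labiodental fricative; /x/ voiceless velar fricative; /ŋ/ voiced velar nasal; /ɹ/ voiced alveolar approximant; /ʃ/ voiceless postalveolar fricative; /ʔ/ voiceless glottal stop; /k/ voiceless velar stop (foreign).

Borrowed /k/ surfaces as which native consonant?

/g/ is closest: same manner (stop), place distance 0 (velar→velar), voicing differs (+1); total 1. Next closest is /ʔ/ at distance 2.

g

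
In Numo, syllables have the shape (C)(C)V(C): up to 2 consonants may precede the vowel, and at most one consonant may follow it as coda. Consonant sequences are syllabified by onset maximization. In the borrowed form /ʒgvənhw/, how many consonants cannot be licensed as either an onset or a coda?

3

Syllabifying with onset maximization leaves /ʒ/, /h/, /w/ stranded (at most one coda consonant is licensed; onsets may contain at most 2 consonants).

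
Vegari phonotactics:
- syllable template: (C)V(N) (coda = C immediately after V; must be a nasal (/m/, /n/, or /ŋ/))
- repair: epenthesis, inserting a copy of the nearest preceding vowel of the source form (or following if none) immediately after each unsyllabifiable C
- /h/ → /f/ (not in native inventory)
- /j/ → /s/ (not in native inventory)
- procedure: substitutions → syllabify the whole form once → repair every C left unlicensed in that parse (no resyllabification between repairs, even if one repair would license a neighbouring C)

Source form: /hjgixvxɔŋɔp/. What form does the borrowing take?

Substitution: /h/ → /f/, /j/ → /s/, giving /fsgixvxɔŋɔp/.
Under (C)V(N), the unsyllabifiable consonants are /f/, /s/, /x/, /v/, /p/ (only a nasal (/m/, /n/, or /ŋ/) is licensed in coda position; onsets are limited to one consonant).
Inserting the epenthetic vowel yields /f/ → /fi/, /s/ → /si/, /x/ → /xi/, /v/ → /vi/, /p/ → /pɔ/.

fisigixivixɔŋɔpɔ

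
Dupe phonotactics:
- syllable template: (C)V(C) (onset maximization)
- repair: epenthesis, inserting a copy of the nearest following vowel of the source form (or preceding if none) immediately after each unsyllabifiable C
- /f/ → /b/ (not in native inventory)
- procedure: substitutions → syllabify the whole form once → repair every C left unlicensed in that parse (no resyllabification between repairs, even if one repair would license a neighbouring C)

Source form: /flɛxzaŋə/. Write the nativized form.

Substitution: /f/ → /b/, giving /blɛxzaŋə/.
Under (C)V(C), the unsyllabifiable consonants are /b/ (at most one coda consonant is licensed; onsets are limited to one consonant).
Each unlicensed consonant becomes the onset of a new syllable: /b/ → /bɛ/.

bɛlɛxzaŋə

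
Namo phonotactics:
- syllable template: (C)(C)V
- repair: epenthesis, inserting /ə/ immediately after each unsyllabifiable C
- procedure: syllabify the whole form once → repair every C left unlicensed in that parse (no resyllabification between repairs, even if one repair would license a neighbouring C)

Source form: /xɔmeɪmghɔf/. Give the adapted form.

Under (C)(C)V, the unsyllabifiable consonants are /m/, /f/ (no codas are permitted; onsets may contain at most 2 consonants).
Epenthesis after each stranded consonant: /m/ → /mə/, /f/ → /fə/.

xɔmeɪməghɔfə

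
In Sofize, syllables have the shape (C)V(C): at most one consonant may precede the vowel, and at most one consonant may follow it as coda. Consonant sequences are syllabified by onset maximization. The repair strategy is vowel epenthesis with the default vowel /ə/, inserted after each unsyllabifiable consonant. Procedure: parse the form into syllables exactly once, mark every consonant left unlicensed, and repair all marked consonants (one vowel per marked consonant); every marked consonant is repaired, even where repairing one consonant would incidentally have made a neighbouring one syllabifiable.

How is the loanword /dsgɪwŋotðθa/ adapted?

dəsəgɪwŋotðəθa

Syllabifying with onset maximization leaves /d/, /s/, /ð/ stranded (at most one coda consonant is licensed; onsets are limited to one consonant).
Epenthesis after each stranded consonant: /d/ → /də/, /s/ → /sə/, /ð/ → /ðə/.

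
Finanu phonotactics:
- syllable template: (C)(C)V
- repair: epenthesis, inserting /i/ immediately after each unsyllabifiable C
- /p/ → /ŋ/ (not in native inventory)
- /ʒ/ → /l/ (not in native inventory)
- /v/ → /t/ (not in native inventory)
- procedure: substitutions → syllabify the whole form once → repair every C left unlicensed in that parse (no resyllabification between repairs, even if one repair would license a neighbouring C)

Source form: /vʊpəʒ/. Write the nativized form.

tʊŋəli

Substitution: /v/ → /t/, /p/ → /ŋ/, /ʒ/ → /l/, giving /tʊŋəl/.
Syllabifying with onset maximization leaves /l/ stranded (no codas are permitted; onsets may contain at most 2 consonants).
Each unlicensed consonant becomes the onset of a new syllable: /l/ → /li/.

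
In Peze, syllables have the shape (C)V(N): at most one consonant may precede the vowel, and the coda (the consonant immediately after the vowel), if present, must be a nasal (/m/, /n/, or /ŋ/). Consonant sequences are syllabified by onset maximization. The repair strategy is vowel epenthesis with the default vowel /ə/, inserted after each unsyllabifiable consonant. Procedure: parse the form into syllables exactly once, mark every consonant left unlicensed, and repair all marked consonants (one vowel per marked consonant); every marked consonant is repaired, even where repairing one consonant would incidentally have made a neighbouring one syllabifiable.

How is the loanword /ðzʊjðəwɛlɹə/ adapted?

ðəzʊjəðəwɛləɹə

The consonants /ð/, /j/, /l/ cannot be parsed into a legal (C)V(N) syllable (only a nasal (/m/, /n/, or /ŋ/) is licensed in coda position; onsets are limited to one consonant).
Epenthesis after each stranded consonant: /ð/ → /ðə/, /j/ → /jə/, /l/ → /lə/.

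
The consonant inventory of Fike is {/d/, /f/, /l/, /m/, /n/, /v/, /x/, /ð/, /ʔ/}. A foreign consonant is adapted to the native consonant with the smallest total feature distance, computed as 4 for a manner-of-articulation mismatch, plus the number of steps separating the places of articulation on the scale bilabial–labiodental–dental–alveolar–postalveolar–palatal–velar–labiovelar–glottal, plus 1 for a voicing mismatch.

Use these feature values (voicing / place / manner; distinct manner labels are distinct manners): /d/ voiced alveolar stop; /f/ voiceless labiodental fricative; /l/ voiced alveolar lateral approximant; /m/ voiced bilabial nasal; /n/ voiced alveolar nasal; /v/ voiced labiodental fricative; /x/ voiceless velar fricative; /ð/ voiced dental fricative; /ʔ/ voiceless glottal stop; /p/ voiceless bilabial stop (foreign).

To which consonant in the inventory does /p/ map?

/d/ is closest: same manner (stop), place distance 3 (bilabial→alveolar), voicing differs (+1); total 4. Next closest is /f/ at distance 5.

d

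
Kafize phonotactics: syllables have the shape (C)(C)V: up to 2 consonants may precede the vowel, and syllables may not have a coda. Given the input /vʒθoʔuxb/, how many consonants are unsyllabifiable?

Under (C)(C)V, the unsyllabifiable consonants are /v/, /x/, /b/ (no codas are permitted; onsets may contain at most 2 consonants).

3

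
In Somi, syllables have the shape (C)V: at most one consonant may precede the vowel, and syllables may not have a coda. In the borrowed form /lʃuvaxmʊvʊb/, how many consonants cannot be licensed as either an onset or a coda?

Syllabifying with onset maximization leaves /l/, /x/, /b/ stranded (no codas are permitted; onsets are limited to one consonant).

3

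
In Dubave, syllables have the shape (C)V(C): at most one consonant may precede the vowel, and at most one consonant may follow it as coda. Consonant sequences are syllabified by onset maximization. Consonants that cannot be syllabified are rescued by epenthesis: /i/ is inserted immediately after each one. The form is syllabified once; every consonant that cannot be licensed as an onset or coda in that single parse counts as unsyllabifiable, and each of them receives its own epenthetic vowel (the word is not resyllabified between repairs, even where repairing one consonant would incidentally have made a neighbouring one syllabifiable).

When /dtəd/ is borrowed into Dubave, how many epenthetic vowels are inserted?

1

The unsyllabifiable consonants are /d/; each receives one epenthetic vowel.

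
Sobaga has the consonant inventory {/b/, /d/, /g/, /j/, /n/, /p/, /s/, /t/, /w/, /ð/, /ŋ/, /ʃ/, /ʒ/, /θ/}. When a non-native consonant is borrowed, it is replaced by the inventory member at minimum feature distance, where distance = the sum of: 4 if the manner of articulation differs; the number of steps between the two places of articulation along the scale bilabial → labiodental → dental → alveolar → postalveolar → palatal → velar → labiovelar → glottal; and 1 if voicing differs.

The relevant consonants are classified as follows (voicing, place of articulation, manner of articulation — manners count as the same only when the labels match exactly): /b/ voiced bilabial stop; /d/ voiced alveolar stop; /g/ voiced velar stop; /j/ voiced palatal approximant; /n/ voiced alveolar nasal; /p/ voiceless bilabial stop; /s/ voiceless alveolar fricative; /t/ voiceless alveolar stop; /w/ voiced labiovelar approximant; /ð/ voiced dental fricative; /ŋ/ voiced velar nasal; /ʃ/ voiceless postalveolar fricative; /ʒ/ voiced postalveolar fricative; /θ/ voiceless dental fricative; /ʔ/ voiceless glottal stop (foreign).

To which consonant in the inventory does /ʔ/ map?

g

/g/ is closest: same manner (stop), place distance 2 (glottal→velar), voicing differs (+1); total 3. Next closest is /t/ at distance 5.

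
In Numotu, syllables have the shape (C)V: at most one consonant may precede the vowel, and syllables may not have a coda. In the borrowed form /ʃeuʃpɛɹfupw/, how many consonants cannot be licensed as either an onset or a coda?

4

The consonants /ʃ/, /ɹ/, /p/, /w/ cannot be parsed into a legal (C)V syllable (no codas are permitted; onsets are limited to one consonant).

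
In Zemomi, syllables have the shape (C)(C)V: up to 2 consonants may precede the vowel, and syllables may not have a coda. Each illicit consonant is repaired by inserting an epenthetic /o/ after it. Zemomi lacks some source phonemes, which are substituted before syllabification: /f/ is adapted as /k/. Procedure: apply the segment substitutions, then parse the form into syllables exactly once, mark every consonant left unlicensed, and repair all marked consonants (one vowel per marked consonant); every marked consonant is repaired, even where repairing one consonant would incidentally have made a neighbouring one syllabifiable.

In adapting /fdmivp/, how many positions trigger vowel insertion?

3

After substitution the input is /kdmivp/.
The unsyllabifiable consonants are /k/, /v/, /p/; each receives one epenthetic vowel.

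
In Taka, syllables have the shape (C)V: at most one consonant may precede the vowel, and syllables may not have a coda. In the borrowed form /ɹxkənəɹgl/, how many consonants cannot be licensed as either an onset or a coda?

The consonants /ɹ/, /x/, /ɹ/, /g/, /l/ cannot be parsed into a legal (C)V syllable (no codas are permitted; onsets are limited to one consonant).

5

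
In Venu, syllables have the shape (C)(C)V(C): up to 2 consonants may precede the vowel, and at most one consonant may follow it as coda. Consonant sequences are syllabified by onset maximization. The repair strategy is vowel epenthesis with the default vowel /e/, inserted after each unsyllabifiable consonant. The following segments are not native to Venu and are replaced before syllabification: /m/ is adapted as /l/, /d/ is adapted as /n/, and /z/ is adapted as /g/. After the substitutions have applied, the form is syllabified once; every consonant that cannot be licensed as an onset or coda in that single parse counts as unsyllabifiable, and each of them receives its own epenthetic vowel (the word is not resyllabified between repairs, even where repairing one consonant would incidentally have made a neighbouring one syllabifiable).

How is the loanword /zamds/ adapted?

galnese

Substitution: /z/ → /g/, /m/ → /l/, /d/ → /n/, giving /galns/.
Syllabifying with onset maximization leaves /n/, /s/ stranded (at most one coda consonant is licensed; onsets may contain at most 2 consonants).
Each unlicensed consonant becomes the onset of a new syllable: /n/ → /ne/, /s/ → /se/.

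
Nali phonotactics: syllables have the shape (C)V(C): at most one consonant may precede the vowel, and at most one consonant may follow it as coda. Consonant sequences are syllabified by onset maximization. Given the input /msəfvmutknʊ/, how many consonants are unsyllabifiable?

3

The consonants /m/, /v/, /k/ cannot be parsed into a legal (C)V(C) syllable (at most one coda consonant is licensed; onsets are limited to one consonant).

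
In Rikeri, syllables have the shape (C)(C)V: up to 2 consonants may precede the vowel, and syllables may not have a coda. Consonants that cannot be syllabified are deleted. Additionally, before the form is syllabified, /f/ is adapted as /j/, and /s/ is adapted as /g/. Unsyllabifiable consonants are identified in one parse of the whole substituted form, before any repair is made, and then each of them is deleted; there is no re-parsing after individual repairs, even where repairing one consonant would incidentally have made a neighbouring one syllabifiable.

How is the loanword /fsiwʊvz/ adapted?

Substitution: /f/ → /j/, /s/ → /g/, giving /jgiwʊvz/.
Under (C)(C)V, the unsyllabifiable consonants are /v/, /z/ (no codas are permitted; onsets may contain at most 2 consonants).
Deleting the stranded consonants removes /v/, /z/.

jgiwʊ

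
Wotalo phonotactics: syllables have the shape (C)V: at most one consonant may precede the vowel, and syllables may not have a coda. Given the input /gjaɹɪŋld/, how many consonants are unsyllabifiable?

4

Syllabifying with onset maximization leaves /g/, /ŋ/, /l/, /d/ stranded (no codas are permitted; onsets are limited to one consonant).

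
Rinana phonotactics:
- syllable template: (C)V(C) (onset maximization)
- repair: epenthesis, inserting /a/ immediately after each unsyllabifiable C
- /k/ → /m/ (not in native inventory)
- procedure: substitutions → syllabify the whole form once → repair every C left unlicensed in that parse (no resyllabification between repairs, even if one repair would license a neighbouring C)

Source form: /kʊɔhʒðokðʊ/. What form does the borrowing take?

Substitution: /k/ → /m/, giving /mʊɔhʒðomðʊ/.
Syllabifying with onset maximization leaves /ʒ/ stranded (at most one coda consonant is licensed; onsets are limited to one consonant).
Each unlicensed consonant becomes the onset of a new syllable: /ʒ/ → /ʒa/.

mʊɔhʒaðomðʊ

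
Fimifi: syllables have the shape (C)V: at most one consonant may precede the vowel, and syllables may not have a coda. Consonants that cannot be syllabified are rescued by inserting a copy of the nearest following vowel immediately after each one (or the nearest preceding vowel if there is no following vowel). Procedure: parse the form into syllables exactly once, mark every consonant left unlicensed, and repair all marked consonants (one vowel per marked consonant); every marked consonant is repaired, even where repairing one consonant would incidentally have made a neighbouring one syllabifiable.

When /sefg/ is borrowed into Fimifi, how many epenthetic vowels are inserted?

2

The unsyllabifiable consonants are /f/, /g/; each receives one epenthetic vowel.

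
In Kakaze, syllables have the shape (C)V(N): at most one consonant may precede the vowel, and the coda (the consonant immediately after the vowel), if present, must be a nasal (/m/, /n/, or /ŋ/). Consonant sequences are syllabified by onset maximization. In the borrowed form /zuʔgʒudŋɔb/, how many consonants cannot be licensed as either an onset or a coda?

4

Syllabifying with onset maximization leaves /ʔ/, /g/, /d/, /b/ stranded (only a nasal (/m/, /n/, or /ŋ/) is licensed in coda position; onsets are limited to one consonant).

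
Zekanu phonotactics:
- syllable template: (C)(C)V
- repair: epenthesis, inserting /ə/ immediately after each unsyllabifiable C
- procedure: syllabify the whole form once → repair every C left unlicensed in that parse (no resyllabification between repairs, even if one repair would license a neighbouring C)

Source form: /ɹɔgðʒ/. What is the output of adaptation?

ɹɔgəðəʒə

Syllabifying with onset maximization leaves /g/, /ð/, /ʒ/ stranded (no codas are permitted; onsets may contain at most 2 consonants).
Each unlicensed consonant becomes the onset of a new syllable: /g/ → /gə/, /ð/ → /ðə/, /ʒ/ → /ʒə/.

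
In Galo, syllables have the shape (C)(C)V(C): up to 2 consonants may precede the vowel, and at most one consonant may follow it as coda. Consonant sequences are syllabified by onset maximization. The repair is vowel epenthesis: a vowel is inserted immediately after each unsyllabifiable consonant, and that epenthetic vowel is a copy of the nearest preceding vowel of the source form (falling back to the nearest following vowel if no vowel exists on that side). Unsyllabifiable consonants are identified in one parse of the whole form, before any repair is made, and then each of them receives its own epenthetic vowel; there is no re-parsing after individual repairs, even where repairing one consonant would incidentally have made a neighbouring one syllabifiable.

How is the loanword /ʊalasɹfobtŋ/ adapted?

ʊalasɹfobtoŋo

Syllabifying with onset maximization leaves /t/, /ŋ/ stranded (at most one coda consonant is licensed; onsets may contain at most 2 consonants).
Inserting the epenthetic vowel yields /t/ → /to/, /ŋ/ → /ŋo/.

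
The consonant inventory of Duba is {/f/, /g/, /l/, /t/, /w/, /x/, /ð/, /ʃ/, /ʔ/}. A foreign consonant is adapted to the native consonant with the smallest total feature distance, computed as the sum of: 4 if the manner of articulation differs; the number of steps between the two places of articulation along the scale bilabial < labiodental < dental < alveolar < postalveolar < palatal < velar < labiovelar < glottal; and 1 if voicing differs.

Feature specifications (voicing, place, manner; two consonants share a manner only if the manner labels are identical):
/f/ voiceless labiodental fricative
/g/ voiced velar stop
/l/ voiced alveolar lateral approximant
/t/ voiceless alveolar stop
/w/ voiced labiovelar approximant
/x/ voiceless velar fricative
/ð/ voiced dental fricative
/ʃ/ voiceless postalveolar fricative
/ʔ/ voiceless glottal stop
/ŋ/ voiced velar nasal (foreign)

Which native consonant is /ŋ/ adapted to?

/g/ is closest: manner differs (nasal→stop, +4), place distance 0 (velar→velar), same voicing; total 4. Next closest is /w/ at distance 5.

g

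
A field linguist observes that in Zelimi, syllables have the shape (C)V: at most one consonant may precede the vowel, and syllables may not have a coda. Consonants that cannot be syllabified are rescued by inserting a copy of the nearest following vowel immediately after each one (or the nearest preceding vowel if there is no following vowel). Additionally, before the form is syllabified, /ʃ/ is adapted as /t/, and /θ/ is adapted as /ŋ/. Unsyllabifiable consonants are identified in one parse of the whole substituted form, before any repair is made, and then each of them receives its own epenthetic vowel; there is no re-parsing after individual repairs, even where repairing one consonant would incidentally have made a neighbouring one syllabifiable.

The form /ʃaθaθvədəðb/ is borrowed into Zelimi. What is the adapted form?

taŋaŋəvədəðəbə

Substitution: /ʃ/ → /t/, /θ/ → /ŋ/, giving /taŋaŋvədəðb/.
The consonants /ŋ/, /ð/, /b/ cannot be parsed into a legal (C)V syllable (no codas are permitted; onsets are limited to one consonant).
Inserting the epenthetic vowel yields /ŋ/ → /ŋə/, /ð/ → /ðə/, /b/ → /bə/.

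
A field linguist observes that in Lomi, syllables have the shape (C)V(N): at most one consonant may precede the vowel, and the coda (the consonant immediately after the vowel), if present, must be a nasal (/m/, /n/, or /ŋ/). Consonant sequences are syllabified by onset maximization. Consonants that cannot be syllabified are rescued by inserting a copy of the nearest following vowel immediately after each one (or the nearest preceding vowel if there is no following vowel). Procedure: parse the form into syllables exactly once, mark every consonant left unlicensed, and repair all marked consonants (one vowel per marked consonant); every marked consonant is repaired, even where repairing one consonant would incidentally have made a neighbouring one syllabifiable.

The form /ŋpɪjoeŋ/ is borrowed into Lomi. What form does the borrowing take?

Syllabifying with onset maximization leaves /ŋ/ stranded (only a nasal (/m/, /n/, or /ŋ/) is licensed in coda position; onsets are limited to one consonant).
Each unlicensed consonant becomes the onset of a new syllable: /ŋ/ → /ŋɪ/.

ŋɪpɪjoeŋ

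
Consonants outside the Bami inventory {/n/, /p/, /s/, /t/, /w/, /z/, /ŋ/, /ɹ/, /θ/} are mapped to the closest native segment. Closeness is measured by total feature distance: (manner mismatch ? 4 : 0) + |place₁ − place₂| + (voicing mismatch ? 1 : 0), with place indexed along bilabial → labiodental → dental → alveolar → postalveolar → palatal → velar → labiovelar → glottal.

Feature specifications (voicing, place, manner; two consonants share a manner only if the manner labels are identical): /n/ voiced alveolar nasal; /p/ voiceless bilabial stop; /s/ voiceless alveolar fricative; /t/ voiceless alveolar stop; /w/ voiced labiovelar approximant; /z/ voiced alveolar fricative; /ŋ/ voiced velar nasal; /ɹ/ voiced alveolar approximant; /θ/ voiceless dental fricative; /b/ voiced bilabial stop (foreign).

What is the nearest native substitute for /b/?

p

/p/ is closest: same manner (stop), place distance 0 (bilabial→bilabial), voicing differs (+1); total 1. Next closest is /t/ at distance 4.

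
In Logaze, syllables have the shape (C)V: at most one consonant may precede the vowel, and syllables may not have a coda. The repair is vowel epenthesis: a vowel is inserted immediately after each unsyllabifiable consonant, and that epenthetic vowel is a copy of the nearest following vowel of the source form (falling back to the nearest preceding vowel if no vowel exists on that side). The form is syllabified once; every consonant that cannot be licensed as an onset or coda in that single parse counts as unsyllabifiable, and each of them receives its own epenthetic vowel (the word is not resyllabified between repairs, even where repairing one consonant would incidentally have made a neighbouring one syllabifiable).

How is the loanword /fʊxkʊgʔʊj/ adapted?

fʊxʊkʊgʊʔʊjʊ

Under (C)V, the unsyllabifiable consonants are /x/, /g/, /j/ (no codas are permitted; onsets are limited to one consonant).
Epenthesis after each stranded consonant: /x/ → /xʊ/, /g/ → /gʊ/, /j/ → /jʊ/.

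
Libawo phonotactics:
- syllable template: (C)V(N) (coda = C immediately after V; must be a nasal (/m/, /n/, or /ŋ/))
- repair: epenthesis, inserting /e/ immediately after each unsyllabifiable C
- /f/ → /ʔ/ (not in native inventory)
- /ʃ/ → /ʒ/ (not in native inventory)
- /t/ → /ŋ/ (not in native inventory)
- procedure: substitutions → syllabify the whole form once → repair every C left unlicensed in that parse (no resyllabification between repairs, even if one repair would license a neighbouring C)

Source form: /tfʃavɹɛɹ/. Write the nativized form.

Substitution: /t/ → /ŋ/, /f/ → /ʔ/, /ʃ/ → /ʒ/, giving /ŋʔʒavɹɛɹ/.
Syllabifying with onset maximization leaves /ŋ/, /ʔ/, /v/, /ɹ/ stranded (only a nasal (/m/, /n/, or /ŋ/) is licensed in coda position; onsets are limited to one consonant).
Each unlicensed consonant becomes the onset of a new syllable: /ŋ/ → /ŋe/, /ʔ/ → /ʔe/, /v/ → /ve/, /ɹ/ → /ɹe/.

ŋeʔeʒaveɹɛɹe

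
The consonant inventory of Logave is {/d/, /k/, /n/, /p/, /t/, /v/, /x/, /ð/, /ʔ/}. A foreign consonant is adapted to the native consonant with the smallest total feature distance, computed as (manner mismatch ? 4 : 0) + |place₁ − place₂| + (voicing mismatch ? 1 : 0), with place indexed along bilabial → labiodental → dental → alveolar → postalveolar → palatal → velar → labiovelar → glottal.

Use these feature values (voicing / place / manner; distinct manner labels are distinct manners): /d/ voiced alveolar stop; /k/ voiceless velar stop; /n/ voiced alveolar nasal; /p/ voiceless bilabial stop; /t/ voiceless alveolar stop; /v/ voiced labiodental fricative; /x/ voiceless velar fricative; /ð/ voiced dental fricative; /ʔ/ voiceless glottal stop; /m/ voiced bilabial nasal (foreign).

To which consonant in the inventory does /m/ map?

n

/n/ is closest: same manner (nasal), place distance 3 (bilabial→alveolar), same voicing; total 3. Next closest is /p/ at distance 5.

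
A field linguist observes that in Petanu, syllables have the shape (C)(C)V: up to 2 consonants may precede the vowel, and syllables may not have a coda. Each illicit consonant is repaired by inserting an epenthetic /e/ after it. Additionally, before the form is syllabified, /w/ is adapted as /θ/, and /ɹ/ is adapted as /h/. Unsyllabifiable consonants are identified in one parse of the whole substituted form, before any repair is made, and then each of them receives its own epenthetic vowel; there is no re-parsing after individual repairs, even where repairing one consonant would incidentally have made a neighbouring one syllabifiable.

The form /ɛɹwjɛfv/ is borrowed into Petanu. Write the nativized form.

ɛheθjɛfeve

Substitution: /ɹ/ → /h/, /w/ → /θ/, giving /ɛhθjɛfv/.
Syllabifying with onset maximization leaves /h/, /f/, /v/ stranded (no codas are permitted; onsets may contain at most 2 consonants).
Each unlicensed consonant becomes the onset of a new syllable: /h/ → /he/, /f/ → /fe/, /v/ → /ve/.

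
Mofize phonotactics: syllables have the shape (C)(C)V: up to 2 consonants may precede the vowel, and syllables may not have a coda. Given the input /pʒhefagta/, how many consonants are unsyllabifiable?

1

Under (C)(C)V, the unsyllabifiable consonants are /p/ (no codas are permitted; onsets may contain at most 2 consonants).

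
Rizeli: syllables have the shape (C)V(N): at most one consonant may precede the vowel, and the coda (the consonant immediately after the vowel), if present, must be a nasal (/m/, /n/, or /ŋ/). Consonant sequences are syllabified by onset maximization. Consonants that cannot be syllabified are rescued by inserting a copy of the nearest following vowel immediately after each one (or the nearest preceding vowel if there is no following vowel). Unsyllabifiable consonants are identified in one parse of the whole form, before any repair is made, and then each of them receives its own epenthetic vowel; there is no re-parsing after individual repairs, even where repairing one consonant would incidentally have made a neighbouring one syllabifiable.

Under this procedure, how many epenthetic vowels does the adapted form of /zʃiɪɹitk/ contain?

The unsyllabifiable consonants are /z/, /t/, /k/; each receives one epenthetic vowel.

3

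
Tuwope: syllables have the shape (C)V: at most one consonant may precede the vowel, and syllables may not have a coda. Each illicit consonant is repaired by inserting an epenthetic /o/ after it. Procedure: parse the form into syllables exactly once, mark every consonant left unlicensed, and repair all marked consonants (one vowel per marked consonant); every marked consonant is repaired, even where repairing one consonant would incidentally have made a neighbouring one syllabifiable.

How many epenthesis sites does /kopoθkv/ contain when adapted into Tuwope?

The unsyllabifiable consonants are /θ/, /k/, /v/; each receives one epenthetic vowel.

3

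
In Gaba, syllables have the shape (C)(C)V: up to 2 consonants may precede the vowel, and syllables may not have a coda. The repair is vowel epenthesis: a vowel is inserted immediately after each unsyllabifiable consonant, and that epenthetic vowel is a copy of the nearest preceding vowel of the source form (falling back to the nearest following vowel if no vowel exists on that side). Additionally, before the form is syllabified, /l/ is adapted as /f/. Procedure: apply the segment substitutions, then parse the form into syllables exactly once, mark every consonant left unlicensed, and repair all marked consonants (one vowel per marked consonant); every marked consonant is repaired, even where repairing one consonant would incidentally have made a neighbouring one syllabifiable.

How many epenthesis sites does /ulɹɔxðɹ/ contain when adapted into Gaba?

After substitution the input is /ufɹɔxðɹ/.
The unsyllabifiable consonants are /x/, /ð/, /ɹ/; each receives one epenthetic vowel.

3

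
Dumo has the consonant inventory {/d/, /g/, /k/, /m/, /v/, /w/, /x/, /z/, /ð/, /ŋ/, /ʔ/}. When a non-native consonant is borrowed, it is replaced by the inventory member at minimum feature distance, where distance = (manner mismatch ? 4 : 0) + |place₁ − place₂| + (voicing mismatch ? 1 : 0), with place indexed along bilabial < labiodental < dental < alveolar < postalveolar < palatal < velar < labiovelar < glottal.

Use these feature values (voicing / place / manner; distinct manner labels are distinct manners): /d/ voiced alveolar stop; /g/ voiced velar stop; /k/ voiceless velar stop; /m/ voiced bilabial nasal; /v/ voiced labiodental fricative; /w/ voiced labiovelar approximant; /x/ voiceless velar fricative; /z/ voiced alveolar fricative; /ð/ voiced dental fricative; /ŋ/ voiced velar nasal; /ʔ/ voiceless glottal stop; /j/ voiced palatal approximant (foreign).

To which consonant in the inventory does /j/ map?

/w/ is closest: same manner (approximant), place distance 2 (palatal→labiovelar), same voicing; total 2. Next closest is /g/ at distance 5.

w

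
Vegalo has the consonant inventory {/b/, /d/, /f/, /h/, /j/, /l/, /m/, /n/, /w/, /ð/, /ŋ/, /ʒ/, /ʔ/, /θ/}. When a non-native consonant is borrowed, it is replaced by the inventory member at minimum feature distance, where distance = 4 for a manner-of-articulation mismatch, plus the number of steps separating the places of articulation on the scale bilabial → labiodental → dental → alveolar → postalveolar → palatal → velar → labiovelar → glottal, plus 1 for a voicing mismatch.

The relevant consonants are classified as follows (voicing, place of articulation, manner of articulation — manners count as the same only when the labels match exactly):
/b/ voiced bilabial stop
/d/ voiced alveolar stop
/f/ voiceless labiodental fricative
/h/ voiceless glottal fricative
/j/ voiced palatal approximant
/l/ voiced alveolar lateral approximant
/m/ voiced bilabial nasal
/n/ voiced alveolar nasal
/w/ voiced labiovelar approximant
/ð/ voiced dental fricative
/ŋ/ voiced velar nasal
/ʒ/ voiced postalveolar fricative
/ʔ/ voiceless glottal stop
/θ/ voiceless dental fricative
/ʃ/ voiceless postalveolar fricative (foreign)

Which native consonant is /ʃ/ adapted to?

/ʒ/ is closest: same manner (fricative), place distance 0 (postalveolar→postalveolar), voicing differs (+1); total 1. Next closest is /θ/ at distance 2.

ʒ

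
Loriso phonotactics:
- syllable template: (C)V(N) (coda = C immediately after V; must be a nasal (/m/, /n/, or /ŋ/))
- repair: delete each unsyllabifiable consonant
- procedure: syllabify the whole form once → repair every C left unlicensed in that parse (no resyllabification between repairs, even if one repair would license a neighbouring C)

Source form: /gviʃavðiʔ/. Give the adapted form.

viʃaði

Under (C)V(N), the unsyllabifiable consonants are /g/, /v/, /ʔ/ (only a nasal (/m/, /n/, or /ŋ/) is licensed in coda position; onsets are limited to one consonant).
Deletion applies to /g/, /v/, /ʔ/.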